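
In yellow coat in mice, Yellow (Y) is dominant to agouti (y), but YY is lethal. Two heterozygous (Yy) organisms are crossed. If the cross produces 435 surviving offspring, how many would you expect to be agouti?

Cross: Yy × Yy
Punnett square offspring (before lethality): 1 YY, 2 Yy, 1 yy
The YY genotype is lethal (embryos die); surviving offspring: 2 Yy, 1 yy
agouti: 1 out of 3 → fraction 1/3
Expected count = 1/3 × 435 = 145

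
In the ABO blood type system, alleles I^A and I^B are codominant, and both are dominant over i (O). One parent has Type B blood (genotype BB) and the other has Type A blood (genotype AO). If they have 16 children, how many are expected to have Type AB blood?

Cross: BB × AO
Possible offspring genotypes: 2 AB, 2 BO
Blood type counts: 2 Type AB, 2 Type B
Probability of Type AB: 2/4 = 1/2
Expected count = 1/2 × 16 = 8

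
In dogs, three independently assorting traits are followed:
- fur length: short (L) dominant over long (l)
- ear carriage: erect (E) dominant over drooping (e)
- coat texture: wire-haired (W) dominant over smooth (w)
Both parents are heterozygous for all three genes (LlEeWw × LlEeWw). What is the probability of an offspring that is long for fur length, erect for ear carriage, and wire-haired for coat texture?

Trihybrid cross: LlEeWw × LlEeWw
Each trait segregates independently with a 3:1 phenotypic ratio, so each gene contributes 3/4 (dominant) or 1/4 (recessive).
Target: long (fur length), erect (ear carriage), wire-haired (coat texture)
Probability = product of independent per-trait probabilities
= 1/4 × 3/4 × 3/4 = 9/64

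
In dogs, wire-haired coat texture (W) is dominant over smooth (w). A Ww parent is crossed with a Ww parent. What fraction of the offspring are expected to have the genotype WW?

Punnett square for Ww × Ww:
Offspring genotypes: 1 WW, 2 Ww, 1 ww
Total offspring: 4
Count with target: 1
Probability: 1/4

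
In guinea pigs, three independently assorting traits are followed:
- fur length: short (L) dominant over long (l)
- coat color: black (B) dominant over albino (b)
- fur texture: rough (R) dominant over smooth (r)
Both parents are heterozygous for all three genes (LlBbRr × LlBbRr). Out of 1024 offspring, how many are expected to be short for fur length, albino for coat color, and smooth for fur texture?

Trihybrid cross: LlBbRr × LlBbRr
Each trait segregates independently with a 3:1 phenotypic ratio, so each gene contributes 3/4 (dominant) or 1/4 (recessive).
Target: short (fur length), albino (coat color), smooth (fur texture)
Probability = product of independent per-trait probabilities
= 3/4 × 1/4 × 1/4 = 3/64
Expected count = 3/64 × 1024 = 48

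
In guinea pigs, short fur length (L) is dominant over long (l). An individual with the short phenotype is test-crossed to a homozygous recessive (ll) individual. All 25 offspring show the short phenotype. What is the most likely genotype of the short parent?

Test cross: ? × ll
All offspring are short.
If the unknown parent were heterozygous (Ll), about half of 25 offspring would be long; none are. The unknown parent is most likely homozygous dominant (LL).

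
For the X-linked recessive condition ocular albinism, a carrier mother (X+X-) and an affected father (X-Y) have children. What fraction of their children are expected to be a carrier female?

Cross: X+X- × X-Y
Offspring: 1 X+X-, 1 X+Y, 1 X-X-, 1 X-Y
Probability of a carrier female: 1/4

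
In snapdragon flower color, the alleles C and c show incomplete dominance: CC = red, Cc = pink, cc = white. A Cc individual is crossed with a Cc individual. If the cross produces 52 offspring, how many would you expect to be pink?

Punnett square for Cc × Cc:
Offspring genotypes: 1 CC, 2 Cc, 1 cc
Phenotype counts: 1 red, 2 pink, 1 white
pink: 2 out of 4 → fraction 1/2
Expected count = 1/2 × 52 = 26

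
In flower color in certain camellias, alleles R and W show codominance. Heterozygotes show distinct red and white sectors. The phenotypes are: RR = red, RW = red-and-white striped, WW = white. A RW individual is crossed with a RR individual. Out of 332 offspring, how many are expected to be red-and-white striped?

Punnett square for RW × RR:
Offspring genotypes: 2 RR, 2 RW
Phenotype counts: 2 red, 2 red-and-white striped
red-and-white striped: 2 out of 4 → fraction 1/2
Expected count = 1/2 × 332 = 166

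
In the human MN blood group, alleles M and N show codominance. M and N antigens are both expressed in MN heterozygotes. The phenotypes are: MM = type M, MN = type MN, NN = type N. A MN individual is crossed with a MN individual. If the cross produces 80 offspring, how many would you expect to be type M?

Punnett square for MN × MN:
Offspring genotypes: 1 MM, 2 MN, 1 NN
Phenotype counts: 1 type M, 2 type MN, 1 type N
type M: 1 out of 4 → fraction 1/4
Expected count = 1/4 × 80 = 20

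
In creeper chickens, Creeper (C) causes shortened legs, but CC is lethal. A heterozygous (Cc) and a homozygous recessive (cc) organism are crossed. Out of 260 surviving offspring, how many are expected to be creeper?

Cross: Cc × cc
Punnett square offspring (before lethality): 2 Cc, 2 cc
No CC offspring are produced in this cross.
creeper: 2 out of 4 → fraction 1/2
Expected count = 1/2 × 260 = 130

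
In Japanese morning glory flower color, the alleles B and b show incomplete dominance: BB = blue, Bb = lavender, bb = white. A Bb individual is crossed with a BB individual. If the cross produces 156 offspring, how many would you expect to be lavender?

Punnett square for Bb × BB:
Offspring genotypes: 2 BB, 2 Bb
Phenotype counts: 2 blue, 2 lavender
lavender: 2 out of 4 → fraction 1/2
Expected count = 1/2 × 156 = 78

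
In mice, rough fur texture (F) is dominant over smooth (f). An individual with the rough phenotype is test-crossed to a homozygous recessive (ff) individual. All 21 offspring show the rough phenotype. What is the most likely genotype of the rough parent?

Test cross: ? × ff
All offspring are rough.
If the unknown parent were heterozygous (Ff), about half of 21 offspring would be smooth; none are. The unknown parent is most likely homozygous dominant (FF).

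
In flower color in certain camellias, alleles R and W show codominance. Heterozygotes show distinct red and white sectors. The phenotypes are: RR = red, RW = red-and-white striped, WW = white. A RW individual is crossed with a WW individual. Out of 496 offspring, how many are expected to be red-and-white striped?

Punnett square for RW × WW:
Offspring genotypes: 2 RW, 2 WW
Phenotype counts: 2 red-and-white striped, 2 white
red-and-white striped: 2 out of 4 → fraction 1/2
Expected count = 1/2 × 496 = 248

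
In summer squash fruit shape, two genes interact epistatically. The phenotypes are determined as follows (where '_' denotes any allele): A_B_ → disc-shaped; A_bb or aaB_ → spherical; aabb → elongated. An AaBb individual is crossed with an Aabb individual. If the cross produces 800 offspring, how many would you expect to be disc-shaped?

Cross: AaBb × Aabb — consider each gene separately:
A gene: Aa × Aa → 1 AA, 2 Aa, 1 aa → 3 A_ : 1 aa (out of 4)
B gene: Bb × bb → 2 Bb, 2 bb → 2 B_ : 2 bb (out of 4)
Genotype classes (out of 4 × 4 = 16): A_B_ = 3×2 = 6; A_bb = 3×2 = 6; aaB_ = 1×2 = 2; aabb = 1×2 = 2
Apply the phenotype rules: A_B_ (6) → disc-shaped; A_bb (6) + aaB_ (2) → spherical; aabb (2) → elongated
Phenotype counts (out of 16): 6 disc-shaped, 8 spherical, 2 elongated
disc-shaped: 6 out of 16 → fraction 3/8
Expected count = 3/8 × 800 = 300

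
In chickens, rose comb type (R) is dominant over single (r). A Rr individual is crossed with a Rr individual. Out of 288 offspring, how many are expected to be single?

Punnett square for Rr × Rr:
Offspring genotypes: 1 RR, 2 Rr, 1 rr
rose: 3, single: 1
single: 1 out of 4 → fraction 1/4
Expected count = 1/4 × 288 = 72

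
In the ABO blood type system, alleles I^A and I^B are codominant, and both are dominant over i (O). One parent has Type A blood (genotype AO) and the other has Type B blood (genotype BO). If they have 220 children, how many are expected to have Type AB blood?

Cross: AO × BO
Possible offspring genotypes: 1 AB, 1 AO, 1 BO, 1 OO
Blood type counts: 1 Type AB, 1 Type A, 1 Type B, 1 Type O
Probability of Type AB: 1/4
Expected count = 1/4 × 220 = 55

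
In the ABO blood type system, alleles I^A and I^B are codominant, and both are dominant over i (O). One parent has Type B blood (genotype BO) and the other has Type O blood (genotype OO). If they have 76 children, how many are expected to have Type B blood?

Cross: BO × OO
Possible offspring genotypes: 2 BO, 2 OO
Blood type counts: 2 Type B, 2 Type O
Probability of Type B: 2/4 = 1/2
Expected count = 1/2 × 76 = 38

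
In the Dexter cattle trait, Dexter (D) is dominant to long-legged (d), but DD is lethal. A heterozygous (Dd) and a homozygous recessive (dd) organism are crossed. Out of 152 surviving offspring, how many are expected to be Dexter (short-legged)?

Cross: Dd × dd
Punnett square offspring (before lethality): 2 Dd, 2 dd
No DD offspring are produced in this cross.
Dexter (short-legged): 2 out of 4 → fraction 1/2
Expected count = 1/2 × 152 = 76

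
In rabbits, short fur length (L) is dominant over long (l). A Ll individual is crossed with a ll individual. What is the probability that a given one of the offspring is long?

Punnett square for Ll × ll:
Offspring genotypes: 2 Ll, 2 ll
short: 2, long: 2
long: 2 out of 4
Probability: 2/4 = 1/2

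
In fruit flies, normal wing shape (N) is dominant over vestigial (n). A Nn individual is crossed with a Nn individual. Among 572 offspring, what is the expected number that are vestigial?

Punnett square for Nn × Nn:
Offspring genotypes: 1 NN, 2 Nn, 1 nn
normal: 3, vestigial: 1
vestigial: 1 out of 4 → fraction 1/4
Expected count = 1/4 × 572 = 143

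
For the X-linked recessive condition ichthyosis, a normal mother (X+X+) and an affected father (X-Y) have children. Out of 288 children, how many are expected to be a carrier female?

Cross: X+X+ × X-Y
Offspring: 2 X+X-, 2 X+Y
Probability of a carrier female: 2/4 = 1/2
Expected count = 1/2 × 288 = 144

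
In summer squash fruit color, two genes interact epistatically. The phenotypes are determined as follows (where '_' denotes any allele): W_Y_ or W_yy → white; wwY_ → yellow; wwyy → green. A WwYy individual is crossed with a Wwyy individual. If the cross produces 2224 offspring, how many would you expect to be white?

Cross: WwYy × Wwyy — consider each gene separately:
W gene: Ww × Ww → 1 WW, 2 Ww, 1 ww → 3 W_ : 1 ww (out of 4)
Y gene: Yy × yy → 2 Yy, 2 yy → 2 Y_ : 2 yy (out of 4)
Genotype classes (out of 4 × 4 = 16): W_Y_ = 3×2 = 6; W_yy = 3×2 = 6; wwY_ = 1×2 = 2; wwyy = 1×2 = 2
Apply the phenotype rules: W_Y_ (6) + W_yy (6) → white; wwY_ (2) → yellow; wwyy (2) → green
Phenotype counts (out of 16): 12 white, 2 yellow, 2 green
white: 12 out of 16 → fraction 3/4
Expected count = 3/4 × 2224 = 1668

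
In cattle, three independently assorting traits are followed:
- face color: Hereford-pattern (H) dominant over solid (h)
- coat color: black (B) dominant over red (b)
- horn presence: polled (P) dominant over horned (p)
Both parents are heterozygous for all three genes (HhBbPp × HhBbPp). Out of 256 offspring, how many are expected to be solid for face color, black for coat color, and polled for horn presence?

Trihybrid cross: HhBbPp × HhBbPp
Each trait segregates independently with a 3:1 phenotypic ratio, so each gene contributes 3/4 (dominant) or 1/4 (recessive).
Target: solid (face color), black (coat color), polled (horn presence)
Probability = product of independent per-trait probabilities
= 1/4 × 3/4 × 3/4 = 9/64
Expected count = 9/64 × 256 = 36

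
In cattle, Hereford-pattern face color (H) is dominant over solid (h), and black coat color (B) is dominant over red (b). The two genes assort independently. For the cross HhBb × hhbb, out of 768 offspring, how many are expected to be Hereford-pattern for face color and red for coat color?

Dihybrid cross HhBb × hhbb — consider each gene separately:
face color: Hh × hh → 2 Hh, 2 hh → 2 H_ : 2 hh (out of 4)
coat color: Bb × bb → 2 Bb, 2 bb → 2 B_ : 2 bb (out of 4)
Looking for: Hereford-pattern (H_) and red (bb)
P(Hereford-pattern) = 2/4, P(red) = 2/4
P(both) = 2/4 × 2/4 = 4/16 = 1/4
Expected count = 1/4 × 768 = 192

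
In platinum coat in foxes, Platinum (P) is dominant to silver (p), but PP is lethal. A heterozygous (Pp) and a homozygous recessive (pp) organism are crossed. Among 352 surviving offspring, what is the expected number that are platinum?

Cross: Pp × pp
Punnett square offspring (before lethality): 2 Pp, 2 pp
No PP offspring are produced in this cross.
platinum: 2 out of 4 → fraction 1/2
Expected count = 1/2 × 352 = 176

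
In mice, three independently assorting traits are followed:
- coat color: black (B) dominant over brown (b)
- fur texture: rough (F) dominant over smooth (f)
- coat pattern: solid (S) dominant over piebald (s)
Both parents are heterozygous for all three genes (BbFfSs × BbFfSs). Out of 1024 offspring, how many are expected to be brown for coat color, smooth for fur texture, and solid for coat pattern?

Trihybrid cross: BbFfSs × BbFfSs
Each trait segregates independently with a 3:1 phenotypic ratio, so each gene contributes 3/4 (dominant) or 1/4 (recessive).
Target: brown (coat color), smooth (fur texture), solid (coat pattern)
Probability = product of independent per-trait probabilities
= 1/4 × 1/4 × 3/4 = 3/64
Expected count = 3/64 × 1024 = 48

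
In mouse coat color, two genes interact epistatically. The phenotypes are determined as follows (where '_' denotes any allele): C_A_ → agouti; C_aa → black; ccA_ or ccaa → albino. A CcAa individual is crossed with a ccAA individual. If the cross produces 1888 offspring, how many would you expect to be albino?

Cross: CcAa × ccAA — consider each gene separately:
C gene: Cc × cc → 2 Cc, 2 cc → 2 C_ : 2 cc (out of 4)
A gene: Aa × AA → 2 AA, 2 Aa → 4 A_ (out of 4)
Genotype classes (out of 4 × 4 = 16): C_A_ = 2×4 = 8; ccA_ = 2×4 = 8
Apply the phenotype rules: C_A_ (8) → agouti; ccA_ (8) → albino
Phenotype counts (out of 16): 8 agouti, 8 albino
albino: 8 out of 16 → fraction 1/2
Expected count = 1/2 × 1888 = 944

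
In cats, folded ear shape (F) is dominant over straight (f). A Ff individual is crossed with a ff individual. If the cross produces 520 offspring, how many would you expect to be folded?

Punnett square for Ff × ff:
Offspring genotypes: 2 Ff, 2 ff
folded: 2, straight: 2
folded: 2 out of 4 → fraction 1/2
Expected count = 1/2 × 520 = 260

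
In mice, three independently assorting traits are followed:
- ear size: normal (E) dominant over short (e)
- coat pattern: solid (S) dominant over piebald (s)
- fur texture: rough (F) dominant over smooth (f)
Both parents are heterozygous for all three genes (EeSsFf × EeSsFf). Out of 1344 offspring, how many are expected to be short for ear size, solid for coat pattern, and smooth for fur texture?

Trihybrid cross: EeSsFf × EeSsFf
Each trait segregates independently with a 3:1 phenotypic ratio, so each gene contributes 3/4 (dominant) or 1/4 (recessive).
Target: short (ear size), solid (coat pattern), smooth (fur texture)
Probability = product of independent per-trait probabilities
= 1/4 × 3/4 × 1/4 = 3/64
Expected count = 3/64 × 1344 = 63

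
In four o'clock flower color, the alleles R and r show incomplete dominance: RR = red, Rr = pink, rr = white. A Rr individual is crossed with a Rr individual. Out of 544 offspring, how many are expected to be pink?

Punnett square for Rr × Rr:
Offspring genotypes: 1 RR, 2 Rr, 1 rr
Phenotype counts: 1 red, 2 pink, 1 white
pink: 2 out of 4 → fraction 1/2
Expected count = 1/2 × 544 = 272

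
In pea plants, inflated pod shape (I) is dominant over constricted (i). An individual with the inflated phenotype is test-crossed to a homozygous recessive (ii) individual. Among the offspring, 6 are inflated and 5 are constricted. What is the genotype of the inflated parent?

Test cross: ? × ii
Offspring: 6 inflated, 5 constricted — approximately 1:1.
A 1:1 ratio in a test cross indicates the unknown parent is heterozygous (Ii).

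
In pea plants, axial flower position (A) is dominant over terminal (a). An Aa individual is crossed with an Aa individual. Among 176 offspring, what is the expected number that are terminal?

Punnett square for Aa × Aa:
Offspring genotypes: 1 AA, 2 Aa, 1 aa
axial: 3, terminal: 1
terminal: 1 out of 4 → fraction 1/4
Expected count = 1/4 × 176 = 44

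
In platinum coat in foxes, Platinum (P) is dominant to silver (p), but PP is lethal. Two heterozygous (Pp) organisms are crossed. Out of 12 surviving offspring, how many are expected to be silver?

Cross: Pp × Pp
Punnett square offspring (before lethality): 1 PP, 2 Pp, 1 pp
The PP genotype is lethal (embryos die); surviving offspring: 2 Pp, 1 pp
silver: 1 out of 3 → fraction 1/3
Expected count = 1/3 × 12 = 4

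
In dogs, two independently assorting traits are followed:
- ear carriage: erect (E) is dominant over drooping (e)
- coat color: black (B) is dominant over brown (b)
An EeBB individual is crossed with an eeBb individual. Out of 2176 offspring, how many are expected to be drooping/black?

Dihybrid cross EeBB × eeBb — consider each gene separately:
ear carriage: Ee × ee → 2 Ee, 2 ee → 2 E_ : 2 ee (out of 4)
coat color: BB × Bb → 2 BB, 2 Bb → 4 B_ (out of 4)
Combine (counts out of 4 × 4 = 16): erect/black (E_B_) = 2×4 = 8; drooping/black (eeB_) = 2×4 = 8
Phenotype counts (out of 16): 8 erect/black, 8 drooping/black
drooping/black: 8 out of 16 → fraction 1/2
Expected count = 1/2 × 2176 = 1088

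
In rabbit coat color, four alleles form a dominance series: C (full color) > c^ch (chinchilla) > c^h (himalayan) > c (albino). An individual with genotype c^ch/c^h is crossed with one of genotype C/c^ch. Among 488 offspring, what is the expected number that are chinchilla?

Cross: c^ch/c^h × C/c^ch
Allele dominance: C > c^ch > c^h > c
Offspring genotypes: 1 C/c^ch, 1 c^ch/c^ch, 1 C/c^h, 1 c^ch/c^h
Phenotype counts: 2 full color, 2 chinchilla
chinchilla: 2 out of 4 → fraction 1/2
Expected count = 1/2 × 488 = 244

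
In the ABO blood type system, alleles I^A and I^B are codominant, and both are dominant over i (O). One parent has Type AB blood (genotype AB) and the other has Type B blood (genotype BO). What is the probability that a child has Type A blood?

Cross: AB × BO
Possible offspring genotypes: 1 AB, 1 AO, 1 BB, 1 BO
Blood type counts: 1 Type AB, 1 Type A, 2 Type B
Probability of Type A: 1/4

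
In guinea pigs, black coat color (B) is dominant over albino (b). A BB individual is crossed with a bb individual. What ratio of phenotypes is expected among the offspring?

Punnett square for BB × bb:
Offspring genotypes: 4 Bb
black: 4, albino: 0
Ratio: all black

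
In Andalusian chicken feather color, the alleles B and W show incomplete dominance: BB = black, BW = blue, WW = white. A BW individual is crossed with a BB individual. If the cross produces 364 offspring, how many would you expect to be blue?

Punnett square for BW × BB:
Offspring genotypes: 2 BB, 2 BW
Phenotype counts: 2 black, 2 blue
blue: 2 out of 4 → fraction 1/2
Expected count = 1/2 × 364 = 182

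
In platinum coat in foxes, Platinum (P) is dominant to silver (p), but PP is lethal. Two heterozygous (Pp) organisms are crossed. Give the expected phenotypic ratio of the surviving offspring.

Cross: Pp × Pp
Punnett square offspring (before lethality): 1 PP, 2 Pp, 1 pp
The PP genotype is lethal (embryos die); surviving offspring: 2 Pp, 1 pp
Ratio: 2 platinum : 1 silver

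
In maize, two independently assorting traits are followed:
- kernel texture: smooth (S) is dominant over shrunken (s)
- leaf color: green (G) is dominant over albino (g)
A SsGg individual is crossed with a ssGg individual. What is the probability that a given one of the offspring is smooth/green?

Dihybrid cross SsGg × ssGg — consider each gene separately:
kernel texture: Ss × ss → 2 Ss, 2 ss → 2 S_ : 2 ss (out of 4)
leaf color: Gg × Gg → 1 GG, 2 Gg, 1 gg → 3 G_ : 1 gg (out of 4)
Combine (counts out of 4 × 4 = 16): smooth/green (S_G_) = 2×3 = 6; smooth/albino (S_gg) = 2×1 = 2; shrunken/green (ssG_) = 2×3 = 6; shrunken/albino (ssgg) = 2×1 = 2
Phenotype counts (out of 16): 6 smooth/green, 2 smooth/albino, 6 shrunken/green, 2 shrunken/albino
smooth/green: 6 out of 16
Probability: 6/16 = 3/8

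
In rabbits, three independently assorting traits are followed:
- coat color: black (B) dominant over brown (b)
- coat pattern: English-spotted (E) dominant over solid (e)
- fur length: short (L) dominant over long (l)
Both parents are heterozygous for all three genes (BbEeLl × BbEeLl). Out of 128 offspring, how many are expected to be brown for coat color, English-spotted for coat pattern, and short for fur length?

Trihybrid cross: BbEeLl × BbEeLl
Each trait segregates independently with a 3:1 phenotypic ratio, so each gene contributes 3/4 (dominant) or 1/4 (recessive).
Target: brown (coat color), English-spotted (coat pattern), short (fur length)
Probability = product of independent per-trait probabilities
= 1/4 × 3/4 × 3/4 = 9/64
Expected count = 9/64 × 128 = 18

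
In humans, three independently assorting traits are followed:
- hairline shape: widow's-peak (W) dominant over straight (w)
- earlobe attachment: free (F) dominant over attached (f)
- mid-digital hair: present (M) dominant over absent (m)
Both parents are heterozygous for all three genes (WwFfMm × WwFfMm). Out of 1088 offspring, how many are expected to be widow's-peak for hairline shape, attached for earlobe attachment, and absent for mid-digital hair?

Trihybrid cross: WwFfMm × WwFfMm
Each trait segregates independently with a 3:1 phenotypic ratio, so each gene contributes 3/4 (dominant) or 1/4 (recessive).
Target: widow's-peak (hairline shape), attached (earlobe attachment), absent (mid-digital hair)
Probability = product of independent per-trait probabilities
= 3/4 × 1/4 × 1/4 = 3/64
Expected count = 3/64 × 1088 = 51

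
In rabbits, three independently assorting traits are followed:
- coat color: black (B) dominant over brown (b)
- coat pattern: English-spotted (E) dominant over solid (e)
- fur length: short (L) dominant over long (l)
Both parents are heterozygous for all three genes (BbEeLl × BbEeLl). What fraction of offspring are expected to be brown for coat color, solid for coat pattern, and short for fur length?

Trihybrid cross: BbEeLl × BbEeLl
Each trait segregates independently with a 3:1 phenotypic ratio, so each gene contributes 3/4 (dominant) or 1/4 (recessive).
Target: brown (coat color), solid (coat pattern), short (fur length)
Probability = product of independent per-trait probabilities
= 1/4 × 1/4 × 3/4 = 3/64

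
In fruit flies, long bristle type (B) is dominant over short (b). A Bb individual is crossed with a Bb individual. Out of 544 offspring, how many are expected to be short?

Punnett square for Bb × Bb:
Offspring genotypes: 1 BB, 2 Bb, 1 bb
long: 3, short: 1
short: 1 out of 4 → fraction 1/4
Expected count = 1/4 × 544 = 136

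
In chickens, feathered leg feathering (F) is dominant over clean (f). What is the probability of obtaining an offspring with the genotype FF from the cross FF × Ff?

Punnett square for FF × Ff:
Offspring genotypes: 2 FF, 2 Ff
Total offspring: 4
Count with target: 2
Probability: 2/4 = 1/2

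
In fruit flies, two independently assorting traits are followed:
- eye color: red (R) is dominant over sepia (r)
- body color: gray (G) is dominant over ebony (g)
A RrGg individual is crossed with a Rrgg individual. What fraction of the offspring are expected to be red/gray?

Dihybrid cross RrGg × Rrgg — consider each gene separately:
eye color: Rr × Rr → 1 RR, 2 Rr, 1 rr → 3 R_ : 1 rr (out of 4)
body color: Gg × gg → 2 Gg, 2 gg → 2 G_ : 2 gg (out of 4)
Combine (counts out of 4 × 4 = 16): red/gray (R_G_) = 3×2 = 6; red/ebony (R_gg) = 3×2 = 6; sepia/gray (rrG_) = 1×2 = 2; sepia/ebony (rrgg) = 1×2 = 2
Phenotype counts (out of 16): 6 red/gray, 6 red/ebony, 2 sepia/gray, 2 sepia/ebony
red/gray: 6 out of 16
Probability: 6/16 = 3/8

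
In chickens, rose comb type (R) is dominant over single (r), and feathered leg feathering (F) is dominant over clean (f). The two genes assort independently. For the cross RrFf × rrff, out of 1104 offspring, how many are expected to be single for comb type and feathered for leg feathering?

Dihybrid cross RrFf × rrff — consider each gene separately:
comb type: Rr × rr → 2 Rr, 2 rr → 2 R_ : 2 rr (out of 4)
leg feathering: Ff × ff → 2 Ff, 2 ff → 2 F_ : 2 ff (out of 4)
Looking for: single (rr) and feathered (F_)
P(single) = 2/4, P(feathered) = 2/4
P(both) = 2/4 × 2/4 = 4/16 = 1/4
Expected count = 1/4 × 1104 = 276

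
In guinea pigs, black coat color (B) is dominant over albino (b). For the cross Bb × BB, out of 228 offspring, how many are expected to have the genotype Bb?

Punnett square for Bb × BB:
Offspring genotypes: 2 BB, 2 Bb
Total offspring: 4
Count with target: 2
Probability: 2/4 = 1/2
Expected count = 1/2 × 228 = 114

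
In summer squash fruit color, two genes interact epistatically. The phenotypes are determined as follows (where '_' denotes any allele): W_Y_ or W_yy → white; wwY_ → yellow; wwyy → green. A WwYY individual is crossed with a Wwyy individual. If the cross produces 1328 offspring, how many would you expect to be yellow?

Cross: WwYY × Wwyy — consider each gene separately:
W gene: Ww × Ww → 1 WW, 2 Ww, 1 ww → 3 W_ : 1 ww (out of 4)
Y gene: YY × yy → 4 Yy → 4 Y_ (out of 4)
Genotype classes (out of 4 × 4 = 16): W_Y_ = 3×4 = 12; wwY_ = 1×4 = 4
Apply the phenotype rules: W_Y_ (12) → white; wwY_ (4) → yellow
Phenotype counts (out of 16): 12 white, 4 yellow
yellow: 4 out of 16 → fraction 1/4
Expected count = 1/4 × 1328 = 332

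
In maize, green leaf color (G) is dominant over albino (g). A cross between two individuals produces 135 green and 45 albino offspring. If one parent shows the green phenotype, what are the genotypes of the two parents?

Observed offspring: 135 green, 45 albino
The observed ratio simplifies to 3:1. Albino (gg) offspring appear, so each parent must contribute one g allele. The parent stated to show green carries G, so it is Gg. The other parent is then either Gg or gg: Gg × gg would give a 1:1 split, whereas Gg × Gg gives 3:1 — matching the data. So both parents are heterozygous (Gg × Gg).
Parent genotypes: Gg × Gg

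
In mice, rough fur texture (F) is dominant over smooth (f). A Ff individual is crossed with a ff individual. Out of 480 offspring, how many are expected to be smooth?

Punnett square for Ff × ff:
Offspring genotypes: 2 Ff, 2 ff
rough: 2, smooth: 2
smooth: 2 out of 4 → fraction 1/2
Expected count = 1/2 × 480 = 240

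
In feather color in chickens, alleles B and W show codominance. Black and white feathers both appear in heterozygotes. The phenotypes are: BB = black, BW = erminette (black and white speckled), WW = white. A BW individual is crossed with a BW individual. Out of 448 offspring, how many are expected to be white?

Punnett square for BW × BW:
Offspring genotypes: 1 BB, 2 BW, 1 WW
Phenotype counts: 1 black, 2 erminette (black and white speckled), 1 white
white: 1 out of 4 → fraction 1/4
Expected count = 1/4 × 448 = 112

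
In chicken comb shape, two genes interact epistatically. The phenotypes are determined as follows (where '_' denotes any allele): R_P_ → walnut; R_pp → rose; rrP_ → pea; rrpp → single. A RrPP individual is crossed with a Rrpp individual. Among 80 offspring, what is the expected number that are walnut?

Cross: RrPP × Rrpp — consider each gene separately:
R gene: Rr × Rr → 1 RR, 2 Rr, 1 rr → 3 R_ : 1 rr (out of 4)
P gene: PP × pp → 4 Pp → 4 P_ (out of 4)
Genotype classes (out of 4 × 4 = 16): R_P_ = 3×4 = 12; rrP_ = 1×4 = 4
Apply the phenotype rules: R_P_ (12) → walnut; rrP_ (4) → pea
Phenotype counts (out of 16): 12 walnut, 4 pea
walnut: 12 out of 16 → fraction 3/4
Expected count = 3/4 × 80 = 60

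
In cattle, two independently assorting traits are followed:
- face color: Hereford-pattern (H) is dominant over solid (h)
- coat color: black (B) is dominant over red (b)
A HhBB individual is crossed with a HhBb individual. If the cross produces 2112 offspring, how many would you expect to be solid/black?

Dihybrid cross HhBB × HhBb — consider each gene separately:
face color: Hh × Hh → 1 HH, 2 Hh, 1 hh → 3 H_ : 1 hh (out of 4)
coat color: BB × Bb → 2 BB, 2 Bb → 4 B_ (out of 4)
Combine (counts out of 4 × 4 = 16): Hereford-pattern/black (H_B_) = 3×4 = 12; solid/black (hhB_) = 1×4 = 4
Phenotype counts (out of 16): 12 Hereford-pattern/black, 4 solid/black
solid/black: 4 out of 16 → fraction 1/4
Expected count = 1/4 × 2112 = 528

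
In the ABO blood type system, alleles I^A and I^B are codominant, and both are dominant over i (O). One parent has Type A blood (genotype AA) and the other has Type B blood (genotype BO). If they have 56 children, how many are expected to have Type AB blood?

Cross: AA × BO
Possible offspring genotypes: 2 AB, 2 AO
Blood type counts: 2 Type AB, 2 Type A
Probability of Type AB: 2/4 = 1/2
Expected count = 1/2 × 56 = 28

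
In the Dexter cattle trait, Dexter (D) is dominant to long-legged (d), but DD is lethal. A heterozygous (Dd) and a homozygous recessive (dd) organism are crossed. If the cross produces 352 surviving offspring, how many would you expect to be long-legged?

Cross: Dd × dd
Punnett square offspring (before lethality): 2 Dd, 2 dd
No DD offspring are produced in this cross.
long-legged: 2 out of 4 → fraction 1/2
Expected count = 1/2 × 352 = 176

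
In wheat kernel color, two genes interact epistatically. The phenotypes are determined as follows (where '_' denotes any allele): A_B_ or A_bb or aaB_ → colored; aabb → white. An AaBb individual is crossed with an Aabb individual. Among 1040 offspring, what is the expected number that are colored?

Cross: AaBb × Aabb — consider each gene separately:
A gene: Aa × Aa → 1 AA, 2 Aa, 1 aa → 3 A_ : 1 aa (out of 4)
B gene: Bb × bb → 2 Bb, 2 bb → 2 B_ : 2 bb (out of 4)
Genotype classes (out of 4 × 4 = 16): A_B_ = 3×2 = 6; A_bb = 3×2 = 6; aaB_ = 1×2 = 2; aabb = 1×2 = 2
Apply the phenotype rules: A_B_ (6) + A_bb (6) + aaB_ (2) → colored; aabb (2) → white
Phenotype counts (out of 16): 14 colored, 2 white
colored: 14 out of 16 → fraction 7/8
Expected count = 7/8 × 1040 = 910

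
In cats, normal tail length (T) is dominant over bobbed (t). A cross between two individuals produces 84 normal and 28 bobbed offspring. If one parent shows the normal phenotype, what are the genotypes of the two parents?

Observed offspring: 84 normal, 28 bobbed
The observed ratio simplifies to 3:1. Bobbed (tt) offspring appear, so each parent must contribute one t allele. The parent stated to show normal carries T, so it is Tt. The other parent is then either Tt or tt: Tt × tt would give a 1:1 split, whereas Tt × Tt gives 3:1 — matching the data. So both parents are heterozygous (Tt × Tt).
Parent genotypes: Tt × Tt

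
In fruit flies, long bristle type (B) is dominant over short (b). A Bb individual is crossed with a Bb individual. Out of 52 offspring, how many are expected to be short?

Punnett square for Bb × Bb:
Offspring genotypes: 1 BB, 2 Bb, 1 bb
long: 3, short: 1
short: 1 out of 4 → fraction 1/4
Expected count = 1/4 × 52 = 13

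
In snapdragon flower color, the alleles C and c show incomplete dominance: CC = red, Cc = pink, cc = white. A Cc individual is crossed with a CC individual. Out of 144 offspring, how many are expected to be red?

Punnett square for Cc × CC:
Offspring genotypes: 2 CC, 2 Cc
Phenotype counts: 2 red, 2 pink
red: 2 out of 4 → fraction 1/2
Expected count = 1/2 × 144 = 72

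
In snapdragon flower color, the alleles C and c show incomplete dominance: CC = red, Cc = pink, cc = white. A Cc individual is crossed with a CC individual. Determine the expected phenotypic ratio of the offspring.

Punnett square for Cc × CC:
Offspring genotypes: 2 CC, 2 Cc
Phenotype counts: 2 red, 2 pink
Ratio: 1 red : 1 pink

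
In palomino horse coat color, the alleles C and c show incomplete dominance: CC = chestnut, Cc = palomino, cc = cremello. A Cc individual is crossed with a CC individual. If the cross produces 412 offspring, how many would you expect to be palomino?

Punnett square for Cc × CC:
Offspring genotypes: 2 CC, 2 Cc
Phenotype counts: 2 chestnut, 2 palomino
palomino: 2 out of 4 → fraction 1/2
Expected count = 1/2 × 412 = 206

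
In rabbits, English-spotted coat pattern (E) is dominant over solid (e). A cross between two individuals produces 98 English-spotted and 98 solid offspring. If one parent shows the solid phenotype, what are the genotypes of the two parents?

Observed offspring: 98 English-spotted, 98 solid
The observed ratio simplifies to 1:1. One parent shows solid, so its genotype must be ee. A 1:1 offspring split requires the other parent to be heterozygous (Ee).
Parent genotypes: ee × Ee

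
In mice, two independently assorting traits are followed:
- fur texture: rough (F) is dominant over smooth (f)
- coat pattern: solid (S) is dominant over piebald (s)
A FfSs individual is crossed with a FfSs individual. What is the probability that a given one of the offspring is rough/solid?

Dihybrid cross FfSs × FfSs — consider each gene separately:
fur texture: Ff × Ff → 1 FF, 2 Ff, 1 ff → 3 F_ : 1 ff (out of 4)
coat pattern: Ss × Ss → 1 SS, 2 Ss, 1 ss → 3 S_ : 1 ss (out of 4)
Combine (counts out of 4 × 4 = 16): rough/solid (F_S_) = 3×3 = 9; rough/piebald (F_ss) = 3×1 = 3; smooth/solid (ffS_) = 1×3 = 3; smooth/piebald (ffss) = 1×1 = 1
Phenotype counts (out of 16): 9 rough/solid, 3 rough/piebald, 3 smooth/solid, 1 smooth/piebald
rough/solid: 9 out of 16
Probability: 9/16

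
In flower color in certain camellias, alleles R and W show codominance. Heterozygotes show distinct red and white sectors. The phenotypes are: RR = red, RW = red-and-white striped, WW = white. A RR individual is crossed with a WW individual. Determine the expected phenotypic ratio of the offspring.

Punnett square for RR × WW:
Offspring genotypes: 4 RW
Phenotype counts: 4 red-and-white striped
Ratio: all red-and-white striped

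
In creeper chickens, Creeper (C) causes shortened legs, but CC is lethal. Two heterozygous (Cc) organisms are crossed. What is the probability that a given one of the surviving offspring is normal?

Cross: Cc × Cc
Punnett square offspring (before lethality): 1 CC, 2 Cc, 1 cc
The CC genotype is lethal (embryos die); surviving offspring: 2 Cc, 1 cc
normal: 1 out of 3
Probability: 1/3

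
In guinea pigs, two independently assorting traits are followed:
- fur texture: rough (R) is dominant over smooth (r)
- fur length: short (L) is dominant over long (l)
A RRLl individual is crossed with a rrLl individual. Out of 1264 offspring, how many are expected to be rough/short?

Dihybrid cross RRLl × rrLl — consider each gene separately:
fur texture: RR × rr → 4 Rr → 4 R_ (out of 4)
fur length: Ll × Ll → 1 LL, 2 Ll, 1 ll → 3 L_ : 1 ll (out of 4)
Combine (counts out of 4 × 4 = 16): rough/short (R_L_) = 4×3 = 12; rough/long (R_ll) = 4×1 = 4
Phenotype counts (out of 16): 12 rough/short, 4 rough/long
rough/short: 12 out of 16 → fraction 3/4
Expected count = 3/4 × 1264 = 948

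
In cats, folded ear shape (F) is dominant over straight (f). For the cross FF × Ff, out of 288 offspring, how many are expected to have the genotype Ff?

Punnett square for FF × Ff:
Offspring genotypes: 2 FF, 2 Ff
Total offspring: 4
Count with target: 2
Probability: 2/4 = 1/2
Expected count = 1/2 × 288 = 144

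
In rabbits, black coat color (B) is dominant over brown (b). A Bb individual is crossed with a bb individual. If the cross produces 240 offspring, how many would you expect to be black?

Punnett square for Bb × bb:
Offspring genotypes: 2 Bb, 2 bb
black: 2, brown: 2
black: 2 out of 4 → fraction 1/2
Expected count = 1/2 × 240 = 120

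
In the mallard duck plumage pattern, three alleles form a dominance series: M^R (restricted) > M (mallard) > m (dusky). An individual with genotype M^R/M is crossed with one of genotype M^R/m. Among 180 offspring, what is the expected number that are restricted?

Cross: M^R/M × M^R/m
Allele dominance: M^R > M > m
Offspring genotypes: 1 M^R/M^R, 1 M^R/m, 1 M^R/M, 1 M/m
Phenotype counts: 3 restricted, 1 mallard
restricted: 3 out of 4 → fraction 3/4
Expected count = 3/4 × 180 = 135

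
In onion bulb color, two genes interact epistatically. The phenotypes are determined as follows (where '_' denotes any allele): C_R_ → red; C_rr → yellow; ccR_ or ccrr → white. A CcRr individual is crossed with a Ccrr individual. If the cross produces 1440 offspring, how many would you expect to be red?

Cross: CcRr × Ccrr — consider each gene separately:
C gene: Cc × Cc → 1 CC, 2 Cc, 1 cc → 3 C_ : 1 cc (out of 4)
R gene: Rr × rr → 2 Rr, 2 rr → 2 R_ : 2 rr (out of 4)
Genotype classes (out of 4 × 4 = 16): C_R_ = 3×2 = 6; C_rr = 3×2 = 6; ccR_ = 1×2 = 2; ccrr = 1×2 = 2
Apply the phenotype rules: C_R_ (6) → red; C_rr (6) → yellow; ccR_ (2) + ccrr (2) → white
Phenotype counts (out of 16): 6 red, 6 yellow, 4 white
red: 6 out of 16 → fraction 3/8
Expected count = 3/8 × 1440 = 540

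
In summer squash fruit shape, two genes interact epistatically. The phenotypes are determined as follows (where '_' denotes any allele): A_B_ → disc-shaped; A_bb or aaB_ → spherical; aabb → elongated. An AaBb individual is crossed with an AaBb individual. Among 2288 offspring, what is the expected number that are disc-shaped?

Cross: AaBb × AaBb — consider each gene separately:
A gene: Aa × Aa → 1 AA, 2 Aa, 1 aa → 3 A_ : 1 aa (out of 4)
B gene: Bb × Bb → 1 BB, 2 Bb, 1 bb → 3 B_ : 1 bb (out of 4)
Genotype classes (out of 4 × 4 = 16): A_B_ = 3×3 = 9; A_bb = 3×1 = 3; aaB_ = 1×3 = 3; aabb = 1×1 = 1
Apply the phenotype rules: A_B_ (9) → disc-shaped; A_bb (3) + aaB_ (3) → spherical; aabb (1) → elongated
Phenotype counts (out of 16): 9 disc-shaped, 6 spherical, 1 elongated
disc-shaped: 9 out of 16 → fraction 9/16
Expected count = 9/16 × 2288 = 1287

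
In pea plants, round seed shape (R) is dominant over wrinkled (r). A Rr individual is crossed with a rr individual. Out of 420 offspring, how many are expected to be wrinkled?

Punnett square for Rr × rr:
Offspring genotypes: 2 Rr, 2 rr
round: 2, wrinkled: 2
wrinkled: 2 out of 4 → fraction 1/2
Expected count = 1/2 × 420 = 210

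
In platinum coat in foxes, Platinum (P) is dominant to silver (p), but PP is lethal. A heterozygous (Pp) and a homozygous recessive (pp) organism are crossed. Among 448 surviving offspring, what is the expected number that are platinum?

Cross: Pp × pp
Punnett square offspring (before lethality): 2 Pp, 2 pp
No PP offspring are produced in this cross.
platinum: 2 out of 4 → fraction 1/2
Expected count = 1/2 × 448 = 224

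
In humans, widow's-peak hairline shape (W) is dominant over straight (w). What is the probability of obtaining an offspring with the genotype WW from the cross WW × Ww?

Punnett square for WW × Ww:
Offspring genotypes: 2 WW, 2 Ww
Total offspring: 4
Count with target: 2
Probability: 2/4 = 1/2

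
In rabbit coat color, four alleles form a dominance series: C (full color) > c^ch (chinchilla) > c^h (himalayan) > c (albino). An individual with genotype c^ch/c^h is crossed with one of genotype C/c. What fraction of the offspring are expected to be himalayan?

Cross: c^ch/c^h × C/c
Allele dominance: C > c^ch > c^h > c
Offspring genotypes: 1 C/c^ch, 1 c^ch/c, 1 C/c^h, 1 c^h/c
Phenotype counts: 2 full color, 1 chinchilla, 1 himalayan
himalayan: 1 out of 4
Probability: 1/4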